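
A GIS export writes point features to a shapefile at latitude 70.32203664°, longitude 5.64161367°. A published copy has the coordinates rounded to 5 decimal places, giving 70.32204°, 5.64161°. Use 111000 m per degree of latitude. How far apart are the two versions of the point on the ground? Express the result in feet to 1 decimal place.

The latitude changed by -0.00000336° and the longitude by +0.00000367°.
N–S: -0.00000336° × 111000 m/° = -0.37296 m.
E–W at 70.322°: 0.00000367° × 111000 × cos 70.322° = 0.00000367 × 111000 × 0.3367 ≈ 0.137175 m.
Hypotenuse of the two orthogonal shifts: √(0.37296² + 0.137175²) = 0.397387 m.
Converting: 0.397387 m × 3.2808 ft/m ≈ 1.3038 ft.

1.3 feet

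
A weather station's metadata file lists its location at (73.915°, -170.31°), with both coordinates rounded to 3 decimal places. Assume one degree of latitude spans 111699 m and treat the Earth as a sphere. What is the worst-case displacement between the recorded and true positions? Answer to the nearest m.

Rounding to 3 decimal places leaves each coordinate within ±0.0005° of the true value.
N–S: 0.0005° × 111699 m/° = 55.8495 m.
Longitude error → 0.0005 × 111699 × cos 73.915° = 0.0005 × 111699 × 0.2771 ≈ 15.4738 m.
The two errors are perpendicular, so the maximum displacement is √(55.8495² + 15.4738²) ≈ 57.9535 m.

58 m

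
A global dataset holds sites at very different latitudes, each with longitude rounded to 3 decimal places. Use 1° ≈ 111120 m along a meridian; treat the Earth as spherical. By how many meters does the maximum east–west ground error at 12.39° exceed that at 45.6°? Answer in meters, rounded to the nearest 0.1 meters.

Rounding to 3 decimal places leaves the longitude within ±0.0005° of the true value.
At 12.39°: 0.0005° × 111120 × cos 12.39° = 0.0005 × 111120 × 0.9767 ≈ 54.266 m.
At 45.6°: 0.0005° × 111120 × cos 45.6° = 0.0005 × 111120 × 0.6997 ≈ 38.873 m.
Difference: 54.266 − 38.873 = 15.393 m.

15.4 meters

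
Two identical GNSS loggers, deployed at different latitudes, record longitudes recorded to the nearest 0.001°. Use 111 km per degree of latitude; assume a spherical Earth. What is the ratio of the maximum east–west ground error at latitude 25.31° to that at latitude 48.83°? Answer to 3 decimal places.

Rounding to 3 decimal places leaves the longitude within ±0.0005° of the true value.
Error at 25.31° = 0.0005° × 111000 × cos 25.31° ≈ 55.5 × 0.9040 = 50.172 m.
Error at 48.83° = 0.0005° × 111000 × cos 48.83° ≈ 55.5 × 0.6583 = 36.535 m.
The ratio reduces to cos 25.31° / cos 48.83° = 0.9040/0.6583 ≈ 1.3733.

1.373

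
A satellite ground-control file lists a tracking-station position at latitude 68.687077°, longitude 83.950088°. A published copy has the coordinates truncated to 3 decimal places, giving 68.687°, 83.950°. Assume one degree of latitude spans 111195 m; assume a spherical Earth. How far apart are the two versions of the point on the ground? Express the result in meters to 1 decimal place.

9.3 meters

The latitude changed by +0.000077° and the longitude by +0.000088°.
N–S: 0.000077° × 111195 m/° = 8.56202 m.
E–W at 68.687°: 0.000088° × 111195 × cos 68.687° = 0.000088 × 111195 × 0.3635 ≈ 3.55654 m.
Distance: √(8.56202² + 3.55654²) ≈ 9.2713 m.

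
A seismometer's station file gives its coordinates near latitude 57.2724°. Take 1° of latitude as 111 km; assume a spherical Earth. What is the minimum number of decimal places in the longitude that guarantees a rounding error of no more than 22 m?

At 57.2724° one degree of longitude covers 111000 × cos 57.2724° ≈ 111000 × 0.5406 ≈ 60011.7 m.
N decimal places → at most half a unit in the last place, 0.5 × 10⁻ᴺ° = 60011.7/2 × 10⁻ᴺ m.
Need 0.5 × 60011.7 × 10⁻ᴺ ≤ 22 → 10⁻ᴺ ≤ 7.332e-04, so N ≥ 3.13.
So 4 decimal places suffice (3 m); 3 would allow up to 30 m.

4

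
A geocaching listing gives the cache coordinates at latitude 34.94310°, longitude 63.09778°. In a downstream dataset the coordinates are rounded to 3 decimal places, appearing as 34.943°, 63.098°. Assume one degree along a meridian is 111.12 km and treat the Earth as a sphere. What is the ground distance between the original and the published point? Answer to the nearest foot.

The latitude changed by +0.00010° and the longitude by -0.00022°.
North–south shift: 0.00010 × 111120 = 11.112 m.
E–W at 34.943°: -0.00022° × 111120 × cos 34.943° = -0.00022 × 111120 × 0.8197 ≈ -20.0393 m.
Combined displacement = (11.112² + 20.0393²)^½ ≈ 22.9139 m.
Converting: 22.9139 m × 3.2808 ft/m ≈ 75.177 ft.

75 feet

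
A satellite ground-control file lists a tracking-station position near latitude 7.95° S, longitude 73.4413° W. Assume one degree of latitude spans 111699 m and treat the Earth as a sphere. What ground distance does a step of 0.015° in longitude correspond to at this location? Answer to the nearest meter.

1659 meters

0.015° of longitude at 7.95° is 0.015 × 111699 × cos 7.95° ≈ 0.015 × 110625 = 1659.38 m.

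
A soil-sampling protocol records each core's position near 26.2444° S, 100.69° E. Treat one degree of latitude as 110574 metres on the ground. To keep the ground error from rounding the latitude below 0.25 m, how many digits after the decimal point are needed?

6 decimal places

One degree of latitude covers 110574 m.
Rounding to N decimal places gives at most 0.5 × 10⁻ᴺ degrees of error, i.e. 0.5 × 10⁻ᴺ × 110574 m.
Need 0.5 × 110574 × 10⁻ᴺ ≤ 0.25 → 10⁻ᴺ ≤ 4.522e-06, so N ≥ 5.34.
So 6 decimal places suffice (0.0553 m); 5 would allow up to 0.553 m.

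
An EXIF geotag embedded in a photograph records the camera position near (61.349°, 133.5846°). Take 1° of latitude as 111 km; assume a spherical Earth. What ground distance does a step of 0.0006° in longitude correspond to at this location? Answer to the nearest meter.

32 meters

One degree of longitude here spans 111000 × cos 61.349° = 111000 × 0.4795 ≈ 53221.5 m; 0.0006° of that is 31.9329 m.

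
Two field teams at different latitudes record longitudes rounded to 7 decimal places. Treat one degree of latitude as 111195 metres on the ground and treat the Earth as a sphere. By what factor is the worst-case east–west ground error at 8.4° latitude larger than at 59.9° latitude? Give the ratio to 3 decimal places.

Rounding to 7 decimal places leaves the longitude within ±5e-08° of the true value.
At 8.4°: 5e-08° × 111195 × cos 8.4° = 5e-08 × 111195 × 0.9893 ≈ 0.0055001 m.
Error at 59.9° = 5e-08° × 111195 × cos 59.9° ≈ 0.0055597 × 0.5015 = 0.0027883 m.
The ratio reduces to cos 8.4° / cos 59.9° = 0.9893/0.5015 ≈ 1.9726.

1.973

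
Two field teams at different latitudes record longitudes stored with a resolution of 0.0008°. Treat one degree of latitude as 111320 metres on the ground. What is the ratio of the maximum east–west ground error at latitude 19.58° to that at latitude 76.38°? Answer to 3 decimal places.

With a 0.0008° grid the true value lies within half a step, ±0.0008°/2 = ±0.0004°, of the stored one.
Error at 19.58° = 0.0004° × 111320 × cos 19.58° ≈ 44.528 × 0.9422 = 41.953 m.
Error at 76.38° = 0.0004° × 111320 × cos 76.38° ≈ 44.528 × 0.2355 = 10.486 m.
Ratio: 41.953 / 10.486 = cos 19.58° / cos 76.38° ≈ 4.0011.

4.001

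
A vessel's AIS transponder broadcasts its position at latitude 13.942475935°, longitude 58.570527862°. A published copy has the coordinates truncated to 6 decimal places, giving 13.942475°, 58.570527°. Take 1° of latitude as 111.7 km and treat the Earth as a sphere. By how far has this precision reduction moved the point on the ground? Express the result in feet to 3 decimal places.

Δlat = 13.942475935 − 13.942475 = +0.000000935°; Δlon = 58.570527862 − 58.570527 = +0.000000862°.
N–S: 0.000000935° × 111700 m/° = 0.104439 m.
E–W at 13.9425°: 0.000000862° × 111700 × cos 13.9425° = 0.000000862 × 111700 × 0.9705 ≈ 0.0934487 m.
Distance: √(0.104439² + 0.0934487²) ≈ 0.140144 m.
In feet: 0.140144 m ÷ 0.3048 ≈ 0.45979 ft.

0.460 feet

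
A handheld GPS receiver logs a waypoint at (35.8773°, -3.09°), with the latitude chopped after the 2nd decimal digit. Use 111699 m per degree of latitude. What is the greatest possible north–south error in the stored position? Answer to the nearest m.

1117 m

Truncating at 2 decimal places can drop up to a full unit in the last place, so the latitude may be off by as much as 0.01°.
North–south distance: 0.01° × 111699 m/° = 1116.99 m.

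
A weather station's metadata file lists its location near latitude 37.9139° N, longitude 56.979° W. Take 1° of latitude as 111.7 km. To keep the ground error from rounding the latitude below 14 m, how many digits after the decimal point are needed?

One degree of latitude covers 111700 m.
With N decimal places the half-ulp bound is 0.5·10⁻ᴺ°, or 0.5·10⁻ᴺ × 111700 m on the ground.
Setting 55850 × 10⁻ᴺ ≤ 14 gives 10ᴺ ≥ 3989, i.e. N ≥ 3.60.
At 3 places the error can reach 55.9 m, but 4 places keeps it to 5.58 m.

4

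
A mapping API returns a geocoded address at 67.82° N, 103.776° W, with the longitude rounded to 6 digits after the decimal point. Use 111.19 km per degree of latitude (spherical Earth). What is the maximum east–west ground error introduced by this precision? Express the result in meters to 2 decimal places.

0.02 meters

Rounding to 6 decimal places leaves the longitude within ±5e-07° of the true value.
At latitude 67.82° a degree of longitude spans 111190 m × cos 67.82° = 111190 × 0.3775 ≈ 41976.2 m.
East–west error: 5e-07° × 41976.2 m/° ≈ 0.0209881 m.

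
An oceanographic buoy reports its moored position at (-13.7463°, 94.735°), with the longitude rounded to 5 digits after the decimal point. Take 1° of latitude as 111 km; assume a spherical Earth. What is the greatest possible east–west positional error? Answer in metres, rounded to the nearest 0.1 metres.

Rounding to 5 decimal places leaves the longitude within ±5e-06° of the true value.
At latitude 13.7463° a degree of longitude spans 111000 m × cos 13.7463° = 111000 × 0.9714 ≈ 107821 m.
Maximum E–W displacement: 5e-06 × 107821 = 0.539103 m.

0.5 metres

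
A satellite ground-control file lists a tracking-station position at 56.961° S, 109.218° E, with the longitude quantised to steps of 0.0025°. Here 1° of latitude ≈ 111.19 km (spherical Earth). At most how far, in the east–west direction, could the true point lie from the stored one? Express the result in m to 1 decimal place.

75.8 m

With a 0.0025° grid the true value lies within half a step, ±0.0025°/2 = ±0.00125°, of the stored one.
One degree of longitude at 56.961° is 111190 × cos 56.961° ≈ 111190 × 0.5452 = 60621.9 m.
Maximum E–W displacement: 0.00125 × 60621.9 = 75.7773 m.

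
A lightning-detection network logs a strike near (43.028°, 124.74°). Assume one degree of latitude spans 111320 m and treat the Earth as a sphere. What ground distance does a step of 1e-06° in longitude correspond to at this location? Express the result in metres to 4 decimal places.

At 43.028° a degree of longitude is 111320 × cos 43.028° ≈ 81377.2 m, so 1e-06° corresponds to 0.0813772 m.

0.0814 metres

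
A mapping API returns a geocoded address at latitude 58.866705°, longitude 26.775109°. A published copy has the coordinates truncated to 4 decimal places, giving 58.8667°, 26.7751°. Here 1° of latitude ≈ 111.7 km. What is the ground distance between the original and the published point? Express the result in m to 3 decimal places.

0.763 m

The latitude changed by +0.000005° and the longitude by +0.000009°.
North–south shift: 0.000005 × 111700 = 0.5585 m.
East–west at this latitude: 0.000009° × 111700 × cos 58.8667° ≈ 0.000009 × 57752.4 = 0.519771 m.
Hypotenuse of the two orthogonal shifts: √(0.5585² + 0.519771²) = 0.762945 m.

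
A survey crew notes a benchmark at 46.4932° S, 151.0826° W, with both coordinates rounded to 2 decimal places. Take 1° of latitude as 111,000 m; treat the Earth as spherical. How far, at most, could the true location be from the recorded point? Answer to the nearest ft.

2211 ft

Rounding to 2 decimal places leaves each coordinate within ±0.005° of the true value.
North–south component: 0.005° × 111000 = 555 m.
E–W at 46.4932°: 0.005° × 111000 × cos 46.4932° = 0.005 × 111000 × 0.6884 ≈ 382.085 m.
Combining orthogonally: (555² + 382.085²)^½ ≈ 673.805 m.
Converting: 673.805 m × 3.2808 ft/m ≈ 2210.6 ft.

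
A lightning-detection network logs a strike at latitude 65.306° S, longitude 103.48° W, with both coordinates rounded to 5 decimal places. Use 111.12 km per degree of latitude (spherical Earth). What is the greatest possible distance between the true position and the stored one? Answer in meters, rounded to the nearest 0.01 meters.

0.60 meters

Rounding to 5 decimal places leaves each coordinate within ±5e-06° of the true value.
North–south component: 5e-06° × 111120 = 0.5556 m.
E–W at 65.306°: 5e-06° × 111120 × cos 65.306° = 5e-06 × 111120 × 0.4178 ≈ 0.232114 m.
The two errors are perpendicular, so the maximum displacement is √(0.5556² + 0.232114²) ≈ 0.602136 m.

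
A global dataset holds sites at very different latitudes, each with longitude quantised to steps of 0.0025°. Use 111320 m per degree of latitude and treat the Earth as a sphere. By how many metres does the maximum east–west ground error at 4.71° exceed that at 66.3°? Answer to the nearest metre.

83 metres

With a 0.0025° grid the true value lies within half a step, ±0.0025°/2 = ±0.00125°, of the stored one.
At 4.71°: 0.00125° × 111320 × cos 4.71° = 0.00125 × 111320 × 0.9966 ≈ 138.68 m.
Error at 66.3° = 0.00125° × 111320 × cos 66.3° ≈ 139.15 × 0.4019 = 55.931 m.
So the lower-latitude error exceeds the higher by 138.68 − 55.931 = 82.749 m.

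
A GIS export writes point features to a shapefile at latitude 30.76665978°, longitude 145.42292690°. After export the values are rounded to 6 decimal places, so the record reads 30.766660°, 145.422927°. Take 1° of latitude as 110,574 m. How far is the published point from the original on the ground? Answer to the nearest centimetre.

Δlat = 30.76665978 − 30.766660 = -0.00000022°; Δlon = 145.42292690 − 145.422927 = -0.00000010°.
North–south shift: -0.00000022 × 110574 = -0.0243263 m.
E–W at 30.7667°: -0.00000010° × 110574 × cos 30.7667° = -0.00000010 × 110574 × 0.8593 ≈ -0.00950116 m.
Combined displacement = (0.0243263² + 0.00950116²)^½ ≈ 0.0261159 m.
That is 0.0261159 m = 2.6116 cm.

3 centimetres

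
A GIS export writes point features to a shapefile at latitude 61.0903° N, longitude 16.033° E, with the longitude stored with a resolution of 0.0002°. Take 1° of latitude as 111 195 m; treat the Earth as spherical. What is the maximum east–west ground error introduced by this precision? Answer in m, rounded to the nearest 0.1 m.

With a 0.0002° grid the true value lies within half a step, ±0.0002°/2 = ±0.0001°, of the stored one.
One degree of longitude at 61.0903° is 111195 × cos 61.0903° ≈ 111195 × 0.4834 = 53755.1 m.
Maximum E–W displacement: 0.0001 × 53755.1 = 5.37551 m.

5.4 m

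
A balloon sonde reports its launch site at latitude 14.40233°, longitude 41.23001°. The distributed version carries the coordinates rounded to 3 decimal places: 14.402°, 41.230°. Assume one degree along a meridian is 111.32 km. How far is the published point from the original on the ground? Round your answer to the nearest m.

Δlat = 14.40233 − 14.402 = +0.00033°; Δlon = 41.23001 − 41.230 = +0.00001°.
N–S: 0.00033° × 111320 m/° = 36.7356 m.
East–west at this latitude: 0.00001° × 111320 × cos 14.402° ≈ 0.00001 × 107822 = 1.07822 m.
Combined displacement = (36.7356² + 1.07822²)^½ ≈ 36.7514 m.

37 m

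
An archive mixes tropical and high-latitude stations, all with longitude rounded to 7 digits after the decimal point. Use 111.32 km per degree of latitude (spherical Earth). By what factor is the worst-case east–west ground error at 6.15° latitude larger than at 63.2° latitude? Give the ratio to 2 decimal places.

Rounding to 7 decimal places leaves the longitude within ±5e-08° of the true value.
Error at 6.15° = 5e-08° × 111320 × cos 6.15° ≈ 0.005566 × 0.9942 = 0.005534 m.
Error at 63.2° = 5e-08° × 111320 × cos 63.2° ≈ 0.005566 × 0.4509 = 0.0025096 m.
Ratio: 0.005534 / 0.0025096 = cos 6.15° / cos 63.2° ≈ 2.2051.

2.21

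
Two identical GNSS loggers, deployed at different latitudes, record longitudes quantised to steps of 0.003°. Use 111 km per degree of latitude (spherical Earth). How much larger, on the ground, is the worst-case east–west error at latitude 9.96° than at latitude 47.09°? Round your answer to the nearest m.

51 m

With a 0.003° grid the true value lies within half a step, ±0.003°/2 = ±0.0015°, of the stored one.
Error at 9.96° = 0.0015° × 111000 × cos 9.96° ≈ 166.5 × 0.9849 = 163.99 m.
At 47.09°: 0.0015° × 111000 × cos 47.09° = 0.0015 × 111000 × 0.6808 ≈ 113.36 m.
So the lower-latitude error exceeds the higher by 163.99 − 113.36 = 50.629 m.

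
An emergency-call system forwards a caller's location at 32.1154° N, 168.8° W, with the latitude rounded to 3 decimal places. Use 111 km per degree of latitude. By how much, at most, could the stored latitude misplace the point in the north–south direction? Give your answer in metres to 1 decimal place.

55.5 metres

Rounding to 3 decimal places leaves the latitude within ±0.0005° of the true value.
So the N–S error is at most 0.0005 × 111000 = 55.5 m.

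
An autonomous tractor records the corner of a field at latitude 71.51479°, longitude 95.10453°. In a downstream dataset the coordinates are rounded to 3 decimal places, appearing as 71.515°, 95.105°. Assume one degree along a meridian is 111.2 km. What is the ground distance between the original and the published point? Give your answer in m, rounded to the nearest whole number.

29 m

The latitude changed by -0.00021° and the longitude by -0.00047°.
N–S: -0.00021° × 111200 m/° = -23.352 m.
East–west at this latitude: -0.00047° × 111200 × cos 71.515° ≈ -0.00047 × 35256.7 = -16.5706 m.
Distance: √(23.352² + 16.5706²) ≈ 28.6339 m.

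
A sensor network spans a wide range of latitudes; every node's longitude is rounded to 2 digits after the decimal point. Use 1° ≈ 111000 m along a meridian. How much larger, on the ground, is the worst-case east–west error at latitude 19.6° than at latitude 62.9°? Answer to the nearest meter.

270 meters

Rounding to 2 decimal places leaves the longitude within ±0.005° of the true value.
Error at 19.6° = 0.005° × 111000 × cos 19.6° ≈ 555 × 0.9421 = 522.84 m.
At 62.9°: 0.005° × 111000 × cos 62.9° = 0.005 × 111000 × 0.4555 ≈ 252.83 m.
Difference: 522.84 − 252.83 = 270.01 m.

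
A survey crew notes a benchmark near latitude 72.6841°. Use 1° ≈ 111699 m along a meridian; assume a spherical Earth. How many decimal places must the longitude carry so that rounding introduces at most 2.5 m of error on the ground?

At 72.6841° one degree of longitude covers 111699 × cos 72.6841° ≈ 111699 × 0.2976 ≈ 33246.1 m.
Rounding to N decimal places gives at most 0.5 × 10⁻ᴺ degrees of error, i.e. 0.5 × 10⁻ᴺ × 33246.1 m.
Need 0.5 × 33246.1 × 10⁻ᴺ ≤ 2.5 → 10⁻ᴺ ≤ 1.504e-04, so N ≥ 3.82.
N = 3 would give 16.6 m (too coarse); N = 4 gives 1.66 m ≤ 2.5 m.

4 decimal places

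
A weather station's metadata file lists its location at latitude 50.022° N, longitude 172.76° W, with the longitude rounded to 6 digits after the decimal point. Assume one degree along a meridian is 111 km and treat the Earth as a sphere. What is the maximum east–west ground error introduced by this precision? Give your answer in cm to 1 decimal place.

3.6 cm

Rounding to 6 decimal places leaves the longitude within ±5e-07° of the true value.
One degree of longitude at 50.022° is 111000 × cos 50.022° ≈ 111000 × 0.6425 = 71316.8 m.
Maximum E–W displacement: 5e-07 × 71316.8 = 0.0356584 m.
That is 0.0356584 m = 3.5658 cm.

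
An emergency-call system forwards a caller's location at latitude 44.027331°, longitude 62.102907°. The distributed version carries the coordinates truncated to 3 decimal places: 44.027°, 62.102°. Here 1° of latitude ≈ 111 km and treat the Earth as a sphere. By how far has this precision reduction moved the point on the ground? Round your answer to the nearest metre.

Δlat = 44.027331 − 44.027 = +0.000331°; Δlon = 62.102907 − 62.102 = +0.000907°.
North–south shift: 0.000331 × 111000 = 36.741 m.
E–W at 44.027°: 0.000907° × 111000 × cos 44.027° = 0.000907 × 111000 × 0.7190 ≈ 72.388 m.
Combined displacement = (36.741² + 72.388²)^½ ≈ 81.1784 m.

81 metres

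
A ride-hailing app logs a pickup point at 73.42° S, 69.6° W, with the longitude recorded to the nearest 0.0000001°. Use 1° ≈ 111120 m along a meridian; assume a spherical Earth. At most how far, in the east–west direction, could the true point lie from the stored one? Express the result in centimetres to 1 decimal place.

0.2 centimetres

Rounding to 7 decimal places leaves the longitude within ±5e-08° of the true value.
Parallels shrink by cos φ, so at 73.42° a degree of longitude is 111120 × 0.2854 ≈ 31708.5 m.
So at most 5e-08° × 31708.5 ≈ 0.00158543 m east–west.
That is 0.00158543 m = 0.15854 cm.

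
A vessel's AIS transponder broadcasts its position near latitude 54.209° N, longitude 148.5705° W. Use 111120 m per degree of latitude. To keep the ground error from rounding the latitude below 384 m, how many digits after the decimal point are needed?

One degree of latitude covers 111120 m.
N decimal places → at most half a unit in the last place, 0.5 × 10⁻ᴺ° = 111120/2 × 10⁻ᴺ m.
Setting 55560 × 10⁻ᴺ ≤ 384 gives 10ᴺ ≥ 144.7, i.e. N ≥ 2.16.
So 3 decimal places suffice (55.6 m); 2 would allow up to 556 m.

3 decimal places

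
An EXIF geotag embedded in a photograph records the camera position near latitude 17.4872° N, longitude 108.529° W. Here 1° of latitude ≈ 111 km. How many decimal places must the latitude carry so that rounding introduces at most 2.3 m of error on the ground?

One degree of latitude covers 111000 m.
Rounding to N decimal places gives at most 0.5 × 10⁻ᴺ degrees of error, i.e. 0.5 × 10⁻ᴺ × 111000 m.
Setting 55500 × 10⁻ᴺ ≤ 2.3 gives 10ᴺ ≥ 2.413e+04, i.e. N ≥ 4.38.
At 4 places the error can reach 5.55 m, but 5 places keeps it to 0.555 m.

5 decimal places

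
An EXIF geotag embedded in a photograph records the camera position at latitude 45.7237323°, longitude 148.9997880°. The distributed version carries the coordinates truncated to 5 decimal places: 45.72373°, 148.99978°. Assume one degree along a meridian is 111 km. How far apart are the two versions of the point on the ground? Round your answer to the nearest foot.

2 feet

Δlat = 45.7237323 − 45.72373 = +0.0000023°; Δlon = 148.9997880 − 148.99978 = +0.0000080°.
N–S: 0.0000023° × 111000 m/° = 0.2553 m.
E–W at 45.7237°: 0.0000080° × 111000 × cos 45.7237° = 0.0000080 × 111000 × 0.6981 ≈ 0.61993 m.
Distance: √(0.2553² + 0.61993²) ≈ 0.670441 m.
Converting: 0.670441 m × 3.2808 ft/m ≈ 2.1996 ft.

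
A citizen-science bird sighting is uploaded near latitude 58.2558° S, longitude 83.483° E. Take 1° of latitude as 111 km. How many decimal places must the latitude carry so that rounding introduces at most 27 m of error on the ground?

One degree of latitude covers 111000 m.
With N decimal places the half-ulp bound is 0.5·10⁻ᴺ°, or 0.5·10⁻ᴺ × 111000 m on the ground.
Setting 55500 × 10⁻ᴺ ≤ 27 gives 10ᴺ ≥ 2056, i.e. N ≥ 3.31.
At 3 places the error can reach 55.5 m, but 4 places keeps it to 5.55 m.

4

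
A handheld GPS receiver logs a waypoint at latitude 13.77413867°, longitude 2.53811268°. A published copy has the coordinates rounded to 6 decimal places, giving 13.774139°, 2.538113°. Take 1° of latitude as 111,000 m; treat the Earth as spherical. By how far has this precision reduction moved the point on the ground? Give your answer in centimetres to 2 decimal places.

The latitude changed by -0.00000033° and the longitude by -0.00000032°.
N–S: -0.00000033° × 111000 m/° = -0.03663 m.
E–W at 13.7741°: -0.00000032° × 111000 × cos 13.7741° = -0.00000032 × 111000 × 0.9712 ≈ -0.0344985 m.
Combined displacement = (0.03663² + 0.0344985²)^½ ≈ 0.050318 m.
That is 0.050318 m = 5.0318 cm.

5.03 centimetres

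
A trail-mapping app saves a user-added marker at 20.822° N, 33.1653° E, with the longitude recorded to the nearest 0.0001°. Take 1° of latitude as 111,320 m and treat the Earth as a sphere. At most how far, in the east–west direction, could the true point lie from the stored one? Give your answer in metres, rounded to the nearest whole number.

5 metres

Rounding to 4 decimal places leaves the longitude within ±5e-05° of the true value.
Parallels shrink by cos φ, so at 20.822° a degree of longitude is 111320 × 0.9347 ≈ 104050 m.
Maximum E–W displacement: 5e-05 × 104050 = 5.20248 m.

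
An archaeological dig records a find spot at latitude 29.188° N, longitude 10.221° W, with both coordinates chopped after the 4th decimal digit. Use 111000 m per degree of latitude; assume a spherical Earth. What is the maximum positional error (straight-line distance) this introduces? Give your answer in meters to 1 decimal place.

14.7 meters

Truncating at 4 decimal places can drop up to a full unit in the last place, so each coordinate may be off by as much as 0.0001°.
Latitude error → 0.0001 × 111000 = 11.1 m along the meridian.
E–W at 29.188°: 0.0001° × 111000 × cos 29.188° = 0.0001 × 111000 × 0.8730 ≈ 9.69057 m.
Combining orthogonally: (11.1² + 9.69057²)^½ ≈ 14.7349 m.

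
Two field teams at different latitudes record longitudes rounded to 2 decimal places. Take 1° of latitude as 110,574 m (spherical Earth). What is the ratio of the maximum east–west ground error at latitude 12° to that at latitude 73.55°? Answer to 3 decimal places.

Rounding to 2 decimal places leaves the longitude within ±0.005° of the true value.
At 12°: 0.005° × 110574 × cos 12° = 0.005 × 110574 × 0.9781 ≈ 540.79 m.
At 73.55°: 0.005° × 110574 × cos 73.55° = 0.005 × 110574 × 0.2832 ≈ 156.56 m.
Ratio: 540.79 / 156.56 = cos 12° / cos 73.55° ≈ 3.4542.

3.454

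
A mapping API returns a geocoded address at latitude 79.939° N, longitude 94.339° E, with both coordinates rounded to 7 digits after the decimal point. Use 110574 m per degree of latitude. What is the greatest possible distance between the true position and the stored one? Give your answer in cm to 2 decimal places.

0.56 cm

Rounding to 7 decimal places leaves each coordinate within ±5e-08° of the true value.
Latitude error → 5e-08 × 110574 = 0.0055287 m along the meridian.
East–west component at 79.939°: 5e-08° × 110574 × cos 79.939° ≈ 5e-08 × 19316.9 ≈ 0.000965845 m.
The two errors are perpendicular, so the maximum displacement is √(0.0055287² + 0.000965845²) ≈ 0.00561243 m.
That is 0.00561243 m = 0.56124 cm.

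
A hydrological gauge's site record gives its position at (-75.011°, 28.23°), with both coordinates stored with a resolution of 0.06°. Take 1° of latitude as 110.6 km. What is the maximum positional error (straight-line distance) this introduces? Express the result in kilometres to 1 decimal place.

With a 0.06° grid the true value lies within half a step, ±0.06°/2 = ±0.03°, of the stored one.
North–south component: 0.03° × 110600 = 3318 m.
East–west component at 75.011°: 0.03° × 110600 × cos 75.011° ≈ 0.03 × 28604.9 ≈ 858.146 m.
Worst case both components are at the extreme and orthogonal: √(3318² + 858.146²) ≈ 3427.18 m.
That is 3427.18 m = 3.4272 km.

3.4 kilometres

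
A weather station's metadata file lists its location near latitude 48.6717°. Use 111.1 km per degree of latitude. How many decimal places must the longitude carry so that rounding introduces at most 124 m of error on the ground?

3 decimal places

At 48.6717° one degree of longitude covers 111100 × cos 48.6717° ≈ 111100 × 0.6604 ≈ 73367.4 m.
N decimal places → at most half a unit in the last place, 0.5 × 10⁻ᴺ° = 73367.4/2 × 10⁻ᴺ m.
Need 0.5 × 73367.4 × 10⁻ᴺ ≤ 124 → 10⁻ᴺ ≤ 3.380e-03, so N ≥ 2.47.
So 3 decimal places suffice (36.7 m); 2 would allow up to 367 m.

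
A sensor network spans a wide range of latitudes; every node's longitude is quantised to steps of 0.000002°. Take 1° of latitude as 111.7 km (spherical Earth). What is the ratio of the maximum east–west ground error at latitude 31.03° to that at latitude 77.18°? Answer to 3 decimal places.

With a 0.000002° grid the true value lies within half a step, ±0.000002°/2 = ±1e-06°, of the stored one.
Error at 31.03° = 1e-06° × 111700 × cos 31.03° ≈ 0.1117 × 0.8569 = 0.095715 m.
At 77.18°: 1e-06° × 111700 × cos 77.18° = 1e-06 × 111700 × 0.2219 ≈ 0.024785 m.
Ratio: 0.095715 / 0.024785 = cos 31.03° / cos 77.18° ≈ 3.8618.

3.862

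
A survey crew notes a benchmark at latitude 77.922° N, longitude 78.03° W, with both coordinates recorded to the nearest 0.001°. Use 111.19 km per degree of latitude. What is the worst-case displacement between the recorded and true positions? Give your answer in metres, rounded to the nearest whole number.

57 metres

Rounding to 3 decimal places leaves each coordinate within ±0.0005° of the true value.
N–S: 0.0005° × 111190 m/° = 55.595 m.
E–W at 77.922°: 0.0005° × 111190 × cos 77.922° = 0.0005 × 111190 × 0.2092 ≈ 11.6329 m.
Combining orthogonally: (55.595² + 11.6329²)^½ ≈ 56.799 m.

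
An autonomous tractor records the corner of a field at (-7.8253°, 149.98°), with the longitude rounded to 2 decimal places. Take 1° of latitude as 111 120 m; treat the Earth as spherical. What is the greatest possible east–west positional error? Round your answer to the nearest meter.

Rounding to 2 decimal places leaves the longitude within ±0.005° of the true value.
At latitude 7.8253° a degree of longitude spans 111120 m × cos 7.8253° = 111120 × 0.9907 ≈ 110085 m.
East–west error: 0.005° × 110085 m/° ≈ 550.426 m.

550 meters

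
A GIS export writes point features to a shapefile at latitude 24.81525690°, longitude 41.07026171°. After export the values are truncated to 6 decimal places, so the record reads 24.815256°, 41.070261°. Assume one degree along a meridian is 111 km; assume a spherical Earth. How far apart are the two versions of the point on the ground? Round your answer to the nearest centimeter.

The latitude changed by +0.00000090° and the longitude by +0.00000071°.
North–south shift: 0.00000090 × 111000 = 0.0999 m.
E–W at 24.8153°: 0.00000071° × 111000 × cos 24.8153° = 0.00000071 × 111000 × 0.9077 ≈ 0.0715331 m.
Hypotenuse of the two orthogonal shifts: √(0.0999² + 0.0715331²) = 0.12287 m.
That is 0.12287 m = 12.287 cm.

12 centimeters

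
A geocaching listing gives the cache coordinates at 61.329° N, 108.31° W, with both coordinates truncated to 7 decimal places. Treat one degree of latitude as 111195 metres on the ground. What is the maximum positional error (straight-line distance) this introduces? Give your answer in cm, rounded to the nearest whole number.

Truncating at 7 decimal places can drop up to a full unit in the last place, so each coordinate may be off by as much as 1e-07°.
North–south component: 1e-07° × 111195 = 0.0111195 m.
Longitude error → 1e-07 × 111195 × cos 61.329° = 1e-07 × 111195 × 0.4798 ≈ 0.00533491 m.
Combining orthogonally: (0.0111195² + 0.00533491²)^½ ≈ 0.0123331 m.
That is 0.0123331 m = 1.2333 cm.

1 cm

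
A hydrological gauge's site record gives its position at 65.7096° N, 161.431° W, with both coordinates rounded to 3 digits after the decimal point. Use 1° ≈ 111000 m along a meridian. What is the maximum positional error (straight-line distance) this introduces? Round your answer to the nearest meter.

60 meters

Rounding to 3 decimal places leaves each coordinate within ±0.0005° of the true value.
North–south component: 0.0005° × 111000 = 55.5 m.
East–west component at 65.7096°: 0.0005° × 111000 × cos 65.7096° ≈ 0.0005 × 45661.1 ≈ 22.8306 m.
Combining orthogonally: (55.5² + 22.8306²)^½ ≈ 60.0124 m.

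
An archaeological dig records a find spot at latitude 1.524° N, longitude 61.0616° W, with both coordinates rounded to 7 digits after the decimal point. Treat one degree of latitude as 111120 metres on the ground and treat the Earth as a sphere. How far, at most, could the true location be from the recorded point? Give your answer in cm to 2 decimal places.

Rounding to 7 decimal places leaves each coordinate within ±5e-08° of the true value.
Latitude error → 5e-08 × 111120 = 0.005556 m along the meridian.
Longitude error → 5e-08 × 111120 × cos 1.524° = 5e-08 × 111120 × 0.9996 ≈ 0.00555403 m.
Worst case both components are at the extreme and orthogonal: √(0.005556² + 0.00555403²) ≈ 0.00785598 m.
That is 0.00785598 m = 0.7856 cm.

0.79 cm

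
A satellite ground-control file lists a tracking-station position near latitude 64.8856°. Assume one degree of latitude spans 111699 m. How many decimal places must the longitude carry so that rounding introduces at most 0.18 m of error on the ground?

At 64.8856° one degree of longitude covers 111699 × cos 64.8856° ≈ 111699 × 0.4244 ≈ 47408.1 m.
With N decimal places the half-ulp bound is 0.5·10⁻ᴺ°, or 0.5·10⁻ᴺ × 47408.1 m on the ground.
Need 0.5 × 47408.1 × 10⁻ᴺ ≤ 0.18 → 10⁻ᴺ ≤ 7.594e-06, so N ≥ 5.12.
N = 5 would give 0.237 m (too coarse); N = 6 gives 0.0237 m ≤ 0.18 m.

6 decimal places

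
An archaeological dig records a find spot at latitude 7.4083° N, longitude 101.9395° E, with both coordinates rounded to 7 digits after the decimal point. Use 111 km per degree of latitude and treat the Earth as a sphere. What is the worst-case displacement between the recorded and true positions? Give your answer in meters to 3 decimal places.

0.008 meters

Rounding to 7 decimal places leaves each coordinate within ±5e-08° of the true value.
Latitude error → 5e-08 × 111000 = 0.00555 m along the meridian.
Longitude error → 5e-08 × 111000 × cos 7.4083° = 5e-08 × 111000 × 0.9917 ≈ 0.00550367 m.
Worst case both components are at the extreme and orthogonal: √(0.00555² + 0.00550367²) ≈ 0.00781619 m.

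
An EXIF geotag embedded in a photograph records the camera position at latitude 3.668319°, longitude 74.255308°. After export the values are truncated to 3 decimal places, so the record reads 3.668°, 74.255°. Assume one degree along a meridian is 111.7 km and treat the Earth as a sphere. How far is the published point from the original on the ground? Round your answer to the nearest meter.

Δlat = 3.668319 − 3.668 = +0.000319°; Δlon = 74.255308 − 74.255 = +0.000308°.
North–south shift: 0.000319 × 111700 = 35.6323 m.
E–W at 3.668°: 0.000308° × 111700 × cos 3.668° = 0.000308 × 111700 × 0.9980 ≈ 34.3331 m.
Hypotenuse of the two orthogonal shifts: √(35.6323² + 34.3331²) = 49.4816 m.

49 meters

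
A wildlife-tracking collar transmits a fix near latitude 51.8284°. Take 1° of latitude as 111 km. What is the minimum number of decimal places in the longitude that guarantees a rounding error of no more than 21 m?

4 decimal places

At 51.8284° one degree of longitude covers 111000 × cos 51.8284° ≈ 111000 × 0.6180 ≈ 68600.1 m.
N decimal places → at most half a unit in the last place, 0.5 × 10⁻ᴺ° = 68600.1/2 × 10⁻ᴺ m.
Need 0.5 × 68600.1 × 10⁻ᴺ ≤ 21 → 10⁻ᴺ ≤ 6.122e-04, so N ≥ 3.21.
So 4 decimal places suffice (3.43 m); 3 would allow up to 34.3 m.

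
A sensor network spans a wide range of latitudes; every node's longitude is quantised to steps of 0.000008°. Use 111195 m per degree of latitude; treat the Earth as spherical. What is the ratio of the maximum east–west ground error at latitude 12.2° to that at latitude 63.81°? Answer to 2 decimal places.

2.21

With a 0.000008° grid the true value lies within half a step, ±0.000008°/2 = ±4e-06°, of the stored one.
At 12.2°: 4e-06° × 111195 × cos 12.2° = 4e-06 × 111195 × 0.9774 ≈ 0.43474 m.
At 63.81°: 4e-06° × 111195 × cos 63.81° = 4e-06 × 111195 × 0.4413 ≈ 0.1963 m.
Ratio: 0.43474 / 0.1963 = cos 12.2° / cos 63.81° ≈ 2.2146.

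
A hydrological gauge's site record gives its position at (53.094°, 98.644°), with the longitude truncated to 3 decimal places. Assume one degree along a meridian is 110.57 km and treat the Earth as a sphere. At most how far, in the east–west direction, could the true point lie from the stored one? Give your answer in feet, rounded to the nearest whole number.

Truncating at 3 decimal places can drop up to a full unit in the last place, so the longitude may be off by as much as 0.001°.
At latitude 53.094° a degree of longitude spans 110570 m × cos 53.094° = 110570 × 0.6005 ≈ 66397.7 m.
East–west error: 0.001° × 66397.7 m/° ≈ 66.3977 m.
Converting: 66.3977 m × 3.2808 ft/m ≈ 217.84 ft.

218 feet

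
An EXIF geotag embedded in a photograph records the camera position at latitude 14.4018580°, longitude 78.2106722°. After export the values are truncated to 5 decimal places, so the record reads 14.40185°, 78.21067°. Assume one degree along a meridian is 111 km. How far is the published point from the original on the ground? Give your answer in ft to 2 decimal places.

3.01 ft

Δlat = 14.4018580 − 14.40185 = +0.0000080°; Δlon = 78.2106722 − 78.21067 = +0.0000022°.
N–S: 0.0000080° × 111000 m/° = 0.888 m.
E–W at 14.4018°: 0.0000022° × 111000 × cos 14.4018° = 0.0000022 × 111000 × 0.9686 ≈ 0.236526 m.
Combined displacement = (0.888² + 0.236526²)^½ ≈ 0.918961 m.
Converting: 0.918961 m × 3.2808 ft/m ≈ 3.015 ft.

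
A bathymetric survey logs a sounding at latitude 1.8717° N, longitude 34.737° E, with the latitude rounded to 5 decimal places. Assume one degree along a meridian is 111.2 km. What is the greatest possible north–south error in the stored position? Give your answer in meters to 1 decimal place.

Rounding to 5 decimal places leaves the latitude within ±5e-06° of the true value.
Along the meridian that is 5e-06° × 111200 m/° = 0.556 m.

0.6 meters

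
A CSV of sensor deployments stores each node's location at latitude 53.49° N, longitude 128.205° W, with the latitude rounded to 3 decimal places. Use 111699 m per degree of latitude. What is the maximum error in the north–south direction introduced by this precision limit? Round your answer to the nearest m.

56 m

Rounding to 3 decimal places leaves the latitude within ±0.0005° of the true value.
Along the meridian that is 0.0005° × 111699 m/° = 55.8495 m.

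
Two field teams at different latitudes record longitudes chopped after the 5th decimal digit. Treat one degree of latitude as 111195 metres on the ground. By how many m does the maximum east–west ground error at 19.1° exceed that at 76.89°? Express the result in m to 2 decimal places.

Truncating at 5 decimal places can drop up to a full unit in the last place, so the longitude may be off by as much as 1e-05°.
At 19.1°: 1e-05° × 111195 × cos 19.1° = 1e-05 × 111195 × 0.9449 ≈ 1.0507 m.
At 76.89°: 1e-05° × 111195 × cos 76.89° = 1e-05 × 111195 × 0.2268 ≈ 0.25221 m.
So the lower-latitude error exceeds the higher by 1.0507 − 0.25221 = 0.79852 m.

0.80 m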